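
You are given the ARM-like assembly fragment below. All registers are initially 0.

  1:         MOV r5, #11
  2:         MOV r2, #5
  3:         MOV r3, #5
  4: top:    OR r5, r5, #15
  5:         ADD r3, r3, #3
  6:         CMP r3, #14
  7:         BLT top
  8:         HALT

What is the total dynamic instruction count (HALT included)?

MOV r5, #11 → r5=11
MOV r2, #5 → r2=5
MOV r3, #5 → r3=5
OR r5, r5, #15 → r5=11|15=15
ADD r3, r3, #3 → r3=5+3=8
CMP r3, #14  (cmp 8,14)
BLT top: taken
OR r5, r5, #15 → r5=15|15=15
ADD r3, r3, #3 → r3=8+3=11
CMP r3, #14  (cmp 11,14)
BLT top: taken
OR r5, r5, #15 → r5=15|15=15
ADD r3, r3, #3 → r3=11+3=14
CMP r3, #14  (cmp 14,14)
BLT top: not taken
halt.
Total executed instructions: 16.

16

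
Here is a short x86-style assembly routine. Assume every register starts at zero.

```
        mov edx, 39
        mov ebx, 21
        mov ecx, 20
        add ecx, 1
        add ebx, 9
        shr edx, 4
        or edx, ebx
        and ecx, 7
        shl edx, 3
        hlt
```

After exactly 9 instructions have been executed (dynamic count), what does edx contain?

240

mov edx, 39 → edx=39
mov ebx, 21 → ebx=21
mov ecx, 20 → ecx=20
add ecx, 1 → ecx=20+1=21
add ebx, 9 → ebx=21+9=30
shr edx, 4 → edx=39>>4=2
or edx, ebx → edx=2|30=30
and ecx, 7 → ecx=21&7=5
shl edx, 3 → edx=30<<3=240
After step 9: edx = 240.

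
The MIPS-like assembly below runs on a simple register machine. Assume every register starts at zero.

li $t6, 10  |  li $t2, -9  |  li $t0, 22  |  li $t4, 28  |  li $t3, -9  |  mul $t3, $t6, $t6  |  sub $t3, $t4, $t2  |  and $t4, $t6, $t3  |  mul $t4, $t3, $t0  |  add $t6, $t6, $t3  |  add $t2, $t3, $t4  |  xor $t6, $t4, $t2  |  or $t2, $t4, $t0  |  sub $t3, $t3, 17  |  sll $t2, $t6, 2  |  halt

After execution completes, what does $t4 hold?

814

$t6=10
$t2=-9
$t0=22
$t4=28
$t3=-9
$t3=10*10=100
$t3=28-(-9)=37
$t4=10&37=0
$t4=37*22=814
$t6=10+37=47
$t2=37+814=851
$t6=814^851=125
$t2=814|22=830
$t3=37-17=20
$t2=125<<2=500
halt.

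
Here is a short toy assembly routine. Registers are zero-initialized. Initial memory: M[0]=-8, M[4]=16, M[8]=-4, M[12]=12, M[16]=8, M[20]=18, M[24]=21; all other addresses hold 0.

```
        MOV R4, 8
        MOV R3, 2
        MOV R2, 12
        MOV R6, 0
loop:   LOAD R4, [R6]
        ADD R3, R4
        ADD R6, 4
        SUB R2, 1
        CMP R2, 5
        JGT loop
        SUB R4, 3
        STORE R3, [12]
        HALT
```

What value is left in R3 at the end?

65

after MOV R4, 8: R4=8
after MOV R3, 2: R3=2
after MOV R2, 12: R2=12
after MOV R6, 0: R6=0
after LOAD R4, [R6]: R4=M[0]=-8
after ADD R3, R4: R3=2+(-8)=-6
after ADD R6, 4: R6=0+4=4
after SUB R2, 1: R2=12-1=11
CMP R2, 5  (cmp 11,5)
JGT loop: taken
after LOAD R4, [R6]: R4=M[4]=16
after ADD R3, R4: R3=(-6)+16=10
after ADD R6, 4: R6=4+4=8
after SUB R2, 1: R2=11-1=10
CMP R2, 5  (cmp 10,5)
JGT loop: taken
after LOAD R4, [R6]: R4=M[8]=-4
after ADD R3, R4: R3=10+(-4)=6
after ADD R6, 4: R6=8+4=12
after SUB R2, 1: R2=10-1=9
CMP R2, 5  (cmp 9,5)
JGT loop: taken
after LOAD R4, [R6]: R4=M[12]=12
after ADD R3, R4: R3=6+12=18
after ADD R6, 4: R6=12+4=16
after SUB R2, 1: R2=9-1=8
CMP R2, 5  (cmp 8,5)
JGT loop: taken
after LOAD R4, [R6]: R4=M[16]=8
after ADD R3, R4: R3=18+8=26
after ADD R6, 4: R6=16+4=20
after SUB R2, 1: R2=8-1=7
CMP R2, 5  (cmp 7,5)
JGT loop: taken
after LOAD R4, [R6]: R4=M[20]=18
after ADD R3, R4: R3=26+18=44
after ADD R6, 4: R6=20+4=24
after SUB R2, 1: R2=7-1=6
CMP R2, 5  (cmp 6,5)
JGT loop: taken
after LOAD R4, [R6]: R4=M[24]=21
after ADD R3, R4: R3=44+21=65
after ADD R6, 4: R6=24+4=28
after SUB R2, 1: R2=6-1=5
CMP R2, 5  (cmp 5,5)
JGT loop: not taken
after SUB R4, 3: R4=21-3=18
STORE R3, [12] → M[12]=65
halt.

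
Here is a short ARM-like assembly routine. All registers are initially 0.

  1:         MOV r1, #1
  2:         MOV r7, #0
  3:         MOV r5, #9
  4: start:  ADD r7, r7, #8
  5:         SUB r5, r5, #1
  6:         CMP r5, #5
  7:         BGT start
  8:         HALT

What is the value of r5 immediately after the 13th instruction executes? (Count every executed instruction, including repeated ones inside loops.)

MOV r1, #1 → r1=1
MOV r7, #0 → r7=0
MOV r5, #9 → r5=9
ADD r7, r7, #8 → r7=0+8=8
SUB r5, r5, #1 → r5=9-1=8
CMP r5, #5  (cmp 8,5)
BGT start: taken
ADD r7, r7, #8 → r7=8+8=16
SUB r5, r5, #1 → r5=8-1=7
CMP r5, #5  (cmp 7,5)
BGT start: taken
ADD r7, r7, #8 → r7=16+8=24
SUB r5, r5, #1 → r5=7-1=6
After step 13: r5 = 6.

6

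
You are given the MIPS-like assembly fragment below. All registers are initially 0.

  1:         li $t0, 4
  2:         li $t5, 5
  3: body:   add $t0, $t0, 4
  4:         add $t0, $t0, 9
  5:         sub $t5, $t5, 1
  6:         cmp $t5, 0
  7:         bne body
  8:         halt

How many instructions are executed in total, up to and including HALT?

28

li $t0, 4 → $t0=4
li $t5, 5 → $t5=5
add $t0, $t0, 4 → $t0=4+4=8
add $t0, $t0, 9 → $t0=8+9=17
sub $t5, $t5, 1 → $t5=5-1=4
cmp $t5, 0  (cmp 4,0)
bne body: taken
add $t0, $t0, 4 → $t0=17+4=21
add $t0, $t0, 9 → $t0=21+9=30
sub $t5, $t5, 1 → $t5=4-1=3
cmp $t5, 0  (cmp 3,0)
bne body: taken
add $t0, $t0, 4 → $t0=30+4=34
add $t0, $t0, 9 → $t0=34+9=43
sub $t5, $t5, 1 → $t5=3-1=2
cmp $t5, 0  (cmp 2,0)
bne body: taken
add $t0, $t0, 4 → $t0=43+4=47
add $t0, $t0, 9 → $t0=47+9=56
sub $t5, $t5, 1 → $t5=2-1=1
cmp $t5, 0  (cmp 1,0)
bne body: taken
add $t0, $t0, 4 → $t0=56+4=60
add $t0, $t0, 9 → $t0=60+9=69
sub $t5, $t5, 1 → $t5=1-1=0
cmp $t5, 0  (cmp 0,0)
bne body: not taken
halt.
Total executed instructions: 28.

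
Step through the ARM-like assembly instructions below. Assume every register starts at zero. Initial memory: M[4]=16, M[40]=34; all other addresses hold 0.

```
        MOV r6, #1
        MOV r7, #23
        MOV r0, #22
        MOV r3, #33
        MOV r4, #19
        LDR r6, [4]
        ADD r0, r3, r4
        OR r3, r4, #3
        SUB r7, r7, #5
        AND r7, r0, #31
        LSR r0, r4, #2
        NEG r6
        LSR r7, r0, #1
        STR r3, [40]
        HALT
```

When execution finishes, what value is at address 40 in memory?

after MOV r6, #1: r6=1
after MOV r7, #23: r7=23
after MOV r0, #22: r0=22
after MOV r3, #33: r3=33
after MOV r4, #19: r4=19
after LDR r6, [4]: r6=M[4]=16
after ADD r0, r3, r4: r0=33+19=52
after OR r3, r4, #3: r3=19|3=19
after SUB r7, r7, #5: r7=23-5=18
after AND r7, r0, #31: r7=52&31=20
after LSR r0, r4, #2: r0=19>>2=4
after NEG r6: r6=-(16)=-16
after LSR r7, r0, #1: r7=4>>1=2
STR r3, [40] → M[40]=19
halt.

19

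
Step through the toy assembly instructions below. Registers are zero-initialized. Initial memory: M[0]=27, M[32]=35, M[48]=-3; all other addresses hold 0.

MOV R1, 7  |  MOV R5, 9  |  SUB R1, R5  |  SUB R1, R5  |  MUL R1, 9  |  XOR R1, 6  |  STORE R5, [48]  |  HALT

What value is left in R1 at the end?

after MOV R1, 7: R1=7
after MOV R5, 9: R5=9
after SUB R1, R5: R1=7-9=-2
after SUB R1, R5: R1=(-2)-9=-11
after MUL R1, 9: R1=(-11)*9=-99
after XOR R1, 6: R1=(-99)^6=-101
STORE R5, [48] → M[48]=9
halt.

-101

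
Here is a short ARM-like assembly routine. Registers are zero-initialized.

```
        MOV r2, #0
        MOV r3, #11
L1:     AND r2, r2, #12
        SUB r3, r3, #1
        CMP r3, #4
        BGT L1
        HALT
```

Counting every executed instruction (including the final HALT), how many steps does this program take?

after MOV r2, #0: r2=0
after MOV r3, #11: r3=11
after AND r2, r2, #12: r2=0&12=0
after SUB r3, r3, #1: r3=11-1=10
CMP r3, #4  (cmp 10,4)
BGT L1: taken
after AND r2, r2, #12: r2=0&12=0
after SUB r3, r3, #1: r3=10-1=9
CMP r3, #4  (cmp 9,4)
BGT L1: taken
after AND r2, r2, #12: r2=0&12=0
after SUB r3, r3, #1: r3=9-1=8
CMP r3, #4  (cmp 8,4)
BGT L1: taken
after AND r2, r2, #12: r2=0&12=0
after SUB r3, r3, #1: r3=8-1=7
CMP r3, #4  (cmp 7,4)
BGT L1: taken
after AND r2, r2, #12: r2=0&12=0
after SUB r3, r3, #1: r3=7-1=6
CMP r3, #4  (cmp 6,4)
BGT L1: taken
after AND r2, r2, #12: r2=0&12=0
after SUB r3, r3, #1: r3=6-1=5
CMP r3, #4  (cmp 5,4)
BGT L1: taken
after AND r2, r2, #12: r2=0&12=0
after SUB r3, r3, #1: r3=5-1=4
CMP r3, #4  (cmp 4,4)
BGT L1: not taken
halt.
Total executed instructions: 31.

31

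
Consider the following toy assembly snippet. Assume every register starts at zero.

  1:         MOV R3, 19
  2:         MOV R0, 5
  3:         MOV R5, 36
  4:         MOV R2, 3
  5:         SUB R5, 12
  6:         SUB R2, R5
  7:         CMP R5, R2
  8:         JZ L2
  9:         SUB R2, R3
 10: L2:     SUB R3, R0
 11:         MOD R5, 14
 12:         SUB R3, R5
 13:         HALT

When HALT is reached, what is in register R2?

-40

after MOV R3, 19: R3=19
after MOV R0, 5: R0=5
after MOV R5, 36: R5=36
after MOV R2, 3: R2=3
after SUB R5, 12: R5=36-12=24
after SUB R2, R5: R2=3-24=-21
CMP R5, R2  (cmp 24,-21)
JZ L2: not taken
after SUB R2, R3: R2=(-21)-19=-40
after SUB R3, R0: R3=19-5=14
after MOD R5, 14: R5=24%14=10
after SUB R3, R5: R3=14-10=4
halt.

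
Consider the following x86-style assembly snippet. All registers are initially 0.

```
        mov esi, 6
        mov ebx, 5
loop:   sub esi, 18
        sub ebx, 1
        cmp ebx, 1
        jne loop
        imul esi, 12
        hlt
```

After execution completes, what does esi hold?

esi=6
ebx=5
esi=6-18=-12
ebx=5-1=4
cmp ebx, 1  (cmp 4,1)
jne loop: taken
esi=(-12)-18=-30
ebx=4-1=3
cmp ebx, 1  (cmp 3,1)
jne loop: taken
esi=(-30)-18=-48
ebx=3-1=2
cmp ebx, 1  (cmp 2,1)
jne loop: taken
esi=(-48)-18=-66
ebx=2-1=1
cmp ebx, 1  (cmp 1,1)
jne loop: not taken
esi=(-66)*12=-792
halt.

-792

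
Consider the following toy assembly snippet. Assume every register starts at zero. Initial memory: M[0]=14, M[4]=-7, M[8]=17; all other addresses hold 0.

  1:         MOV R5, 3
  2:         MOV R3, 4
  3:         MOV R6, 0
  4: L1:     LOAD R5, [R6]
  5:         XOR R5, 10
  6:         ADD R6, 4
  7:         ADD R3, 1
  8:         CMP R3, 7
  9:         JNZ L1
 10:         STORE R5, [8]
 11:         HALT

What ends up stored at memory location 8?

27

after MOV R5, 3: R5=3
after MOV R3, 4: R3=4
after MOV R6, 0: R6=0
after LOAD R5, [R6]: R5=M[0]=14
after XOR R5, 10: R5=14^10=4
after ADD R6, 4: R6=0+4=4
after ADD R3, 1: R3=4+1=5
CMP R3, 7  (cmp 5,7)
JNZ L1: taken
after LOAD R5, [R6]: R5=M[4]=-7
after XOR R5, 10: R5=(-7)^10=-13
after ADD R6, 4: R6=4+4=8
after ADD R3, 1: R3=5+1=6
CMP R3, 7  (cmp 6,7)
JNZ L1: taken
after LOAD R5, [R6]: R5=M[8]=17
after XOR R5, 10: R5=17^10=27
after ADD R6, 4: R6=8+4=12
after ADD R3, 1: R3=6+1=7
CMP R3, 7  (cmp 7,7)
JNZ L1: not taken
STORE R5, [8] → M[8]=27
halt.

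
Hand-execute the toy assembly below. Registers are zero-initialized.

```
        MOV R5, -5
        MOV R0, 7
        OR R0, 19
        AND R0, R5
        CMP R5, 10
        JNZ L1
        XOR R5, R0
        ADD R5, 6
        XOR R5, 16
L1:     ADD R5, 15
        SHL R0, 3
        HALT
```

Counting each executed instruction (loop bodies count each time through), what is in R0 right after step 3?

after MOV R5, -5: R5=-5
after MOV R0, 7: R0=7
after OR R0, 19: R0=7|19=23
After step 3: R0 = 23.

23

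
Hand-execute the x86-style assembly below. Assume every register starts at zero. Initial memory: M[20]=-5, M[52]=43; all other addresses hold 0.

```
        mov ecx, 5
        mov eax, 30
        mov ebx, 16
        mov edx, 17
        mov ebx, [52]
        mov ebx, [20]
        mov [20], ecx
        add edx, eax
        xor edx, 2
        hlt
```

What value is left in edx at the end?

mov ecx, 5 → ecx=5
mov eax, 30 → eax=30
mov ebx, 16 → ebx=16
mov edx, 17 → edx=17
mov ebx, [52] → ebx=M[52]=43
mov ebx, [20] → ebx=M[20]=-5
mov [20], ecx → M[20]=5
add edx, eax → edx=17+30=47
xor edx, 2 → edx=47^2=45
halt.

45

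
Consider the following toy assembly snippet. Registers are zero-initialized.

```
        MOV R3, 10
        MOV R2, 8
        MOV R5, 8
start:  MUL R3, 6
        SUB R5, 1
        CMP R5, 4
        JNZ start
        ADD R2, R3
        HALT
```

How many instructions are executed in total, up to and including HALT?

21

MOV R3, 10 → R3=10
MOV R2, 8 → R2=8
MOV R5, 8 → R5=8
MUL R3, 6 → R3=10*6=60
SUB R5, 1 → R5=8-1=7
CMP R5, 4  (cmp 7,4)
JNZ start: taken
MUL R3, 6 → R3=60*6=360
SUB R5, 1 → R5=7-1=6
CMP R5, 4  (cmp 6,4)
JNZ start: taken
MUL R3, 6 → R3=360*6=2160
SUB R5, 1 → R5=6-1=5
CMP R5, 4  (cmp 5,4)
JNZ start: taken
MUL R3, 6 → R3=2160*6=12960
SUB R5, 1 → R5=5-1=4
CMP R5, 4  (cmp 4,4)
JNZ start: not taken
ADD R2, R3 → R2=8+12960=12968
halt.
Total executed instructions: 21.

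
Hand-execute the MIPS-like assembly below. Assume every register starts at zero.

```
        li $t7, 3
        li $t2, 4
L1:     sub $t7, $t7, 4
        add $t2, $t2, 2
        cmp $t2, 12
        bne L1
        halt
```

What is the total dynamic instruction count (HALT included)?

after li $t7, 3: $t7=3
after li $t2, 4: $t2=4
after sub $t7, $t7, 4: $t7=3-4=-1
after add $t2, $t2, 2: $t2=4+2=6
cmp $t2, 12  (cmp 6,12)
bne L1: taken
after sub $t7, $t7, 4: $t7=(-1)-4=-5
after add $t2, $t2, 2: $t2=6+2=8
cmp $t2, 12  (cmp 8,12)
bne L1: taken
after sub $t7, $t7, 4: $t7=(-5)-4=-9
after add $t2, $t2, 2: $t2=8+2=10
cmp $t2, 12  (cmp 10,12)
bne L1: taken
after sub $t7, $t7, 4: $t7=(-9)-4=-13
after add $t2, $t2, 2: $t2=10+2=12
cmp $t2, 12  (cmp 12,12)
bne L1: not taken
halt.
Total executed instructions: 19.

19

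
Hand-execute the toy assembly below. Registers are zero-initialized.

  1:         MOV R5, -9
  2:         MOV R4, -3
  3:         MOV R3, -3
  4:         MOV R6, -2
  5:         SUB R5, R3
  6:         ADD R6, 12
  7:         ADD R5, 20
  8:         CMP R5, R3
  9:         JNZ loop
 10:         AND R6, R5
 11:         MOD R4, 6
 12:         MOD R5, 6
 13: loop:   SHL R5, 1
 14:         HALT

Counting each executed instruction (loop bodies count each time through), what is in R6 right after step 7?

after MOV R5, -9: R5=-9
after MOV R4, -3: R4=-3
after MOV R3, -3: R3=-3
after MOV R6, -2: R6=-2
after SUB R5, R3: R5=(-9)-(-3)=-6
after ADD R6, 12: R6=(-2)+12=10
after ADD R5, 20: R5=(-6)+20=14
After step 7: R6 = 10.

10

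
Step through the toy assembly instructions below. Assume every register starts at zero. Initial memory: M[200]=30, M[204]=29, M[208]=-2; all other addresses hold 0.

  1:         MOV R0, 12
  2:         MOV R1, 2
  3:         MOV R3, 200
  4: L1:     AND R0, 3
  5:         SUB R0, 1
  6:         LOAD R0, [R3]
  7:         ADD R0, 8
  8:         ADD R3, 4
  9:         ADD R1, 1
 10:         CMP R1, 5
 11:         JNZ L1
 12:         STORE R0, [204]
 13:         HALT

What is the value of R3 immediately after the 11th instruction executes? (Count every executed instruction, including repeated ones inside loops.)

204

R0=12
R1=2
R3=200
R0=12&3=0
R0=0-1=-1
R0=M[200]=30
R0=30+8=38
R3=200+4=204
R1=2+1=3
CMP R1, 5  (cmp 3,5)
JNZ L1: taken
After step 11: R3 = 204.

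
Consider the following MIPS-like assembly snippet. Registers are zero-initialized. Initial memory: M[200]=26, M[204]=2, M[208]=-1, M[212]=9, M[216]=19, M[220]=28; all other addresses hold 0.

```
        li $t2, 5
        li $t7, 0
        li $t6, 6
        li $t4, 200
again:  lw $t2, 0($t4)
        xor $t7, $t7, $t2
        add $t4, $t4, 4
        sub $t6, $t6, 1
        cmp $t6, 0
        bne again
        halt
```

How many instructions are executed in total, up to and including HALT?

after li $t2, 5: $t2=5
after li $t7, 0: $t7=0
after li $t6, 6: $t6=6
after li $t4, 200: $t4=200
after lw $t2, 0($t4): $t2=M[200]=26
after xor $t7, $t7, $t2: $t7=0^26=26
after add $t4, $t4, 4: $t4=200+4=204
after sub $t6, $t6, 1: $t6=6-1=5
cmp $t6, 0  (cmp 5,0)
bne again: taken
after lw $t2, 0($t4): $t2=M[204]=2
after xor $t7, $t7, $t2: $t7=26^2=24
after add $t4, $t4, 4: $t4=204+4=208
after sub $t6, $t6, 1: $t6=5-1=4
cmp $t6, 0  (cmp 4,0)
bne again: taken
after lw $t2, 0($t4): $t2=M[208]=-1
after xor $t7, $t7, $t2: $t7=24^(-1)=-25
after add $t4, $t4, 4: $t4=208+4=212
after sub $t6, $t6, 1: $t6=4-1=3
cmp $t6, 0  (cmp 3,0)
bne again: taken
after lw $t2, 0($t4): $t2=M[212]=9
after xor $t7, $t7, $t2: $t7=(-25)^9=-18
after add $t4, $t4, 4: $t4=212+4=216
after sub $t6, $t6, 1: $t6=3-1=2
cmp $t6, 0  (cmp 2,0)
bne again: taken
after lw $t2, 0($t4): $t2=M[216]=19
after xor $t7, $t7, $t2: $t7=(-18)^19=-3
after add $t4, $t4, 4: $t4=216+4=220
after sub $t6, $t6, 1: $t6=2-1=1
cmp $t6, 0  (cmp 1,0)
bne again: taken
after lw $t2, 0($t4): $t2=M[220]=28
after xor $t7, $t7, $t2: $t7=(-3)^28=-31
after add $t4, $t4, 4: $t4=220+4=224
after sub $t6, $t6, 1: $t6=1-1=0
cmp $t6, 0  (cmp 0,0)
bne again: not taken
halt.
Total executed instructions: 41.

41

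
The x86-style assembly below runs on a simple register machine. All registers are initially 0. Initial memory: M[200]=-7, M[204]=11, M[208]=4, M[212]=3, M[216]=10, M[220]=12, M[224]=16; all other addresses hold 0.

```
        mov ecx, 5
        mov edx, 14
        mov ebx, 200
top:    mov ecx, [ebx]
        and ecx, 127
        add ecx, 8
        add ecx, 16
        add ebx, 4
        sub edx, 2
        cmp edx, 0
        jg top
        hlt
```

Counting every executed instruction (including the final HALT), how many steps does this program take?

mov ecx, 5 → ecx=5
mov edx, 14 → edx=14
mov ebx, 200 → ebx=200
mov ecx, [ebx] → ecx=M[200]=-7
and ecx, 127 → ecx=(-7)&127=121
add ecx, 8 → ecx=121+8=129
add ecx, 16 → ecx=129+16=145
add ebx, 4 → ebx=200+4=204
sub edx, 2 → edx=14-2=12
cmp edx, 0  (cmp 12,0)
jg top: taken
mov ecx, [ebx] → ecx=M[204]=11
and ecx, 127 → ecx=11&127=11
add ecx, 8 → ecx=11+8=19
add ecx, 16 → ecx=19+16=35
add ebx, 4 → ebx=204+4=208
sub edx, 2 → edx=12-2=10
cmp edx, 0  (cmp 10,0)
jg top: taken
mov ecx, [ebx] → ecx=M[208]=4
and ecx, 127 → ecx=4&127=4
add ecx, 8 → ecx=4+8=12
add ecx, 16 → ecx=12+16=28
add ebx, 4 → ebx=208+4=212
sub edx, 2 → edx=10-2=8
cmp edx, 0  (cmp 8,0)
jg top: taken
mov ecx, [ebx] → ecx=M[212]=3
and ecx, 127 → ecx=3&127=3
add ecx, 8 → ecx=3+8=11
add ecx, 16 → ecx=11+16=27
add ebx, 4 → ebx=212+4=216
sub edx, 2 → edx=8-2=6
cmp edx, 0  (cmp 6,0)
jg top: taken
mov ecx, [ebx] → ecx=M[216]=10
and ecx, 127 → ecx=10&127=10
add ecx, 8 → ecx=10+8=18
add ecx, 16 → ecx=18+16=34
add ebx, 4 → ebx=216+4=220
sub edx, 2 → edx=6-2=4
cmp edx, 0  (cmp 4,0)
jg top: taken
mov ecx, [ebx] → ecx=M[220]=12
and ecx, 127 → ecx=12&127=12
add ecx, 8 → ecx=12+8=20
add ecx, 16 → ecx=20+16=36
add ebx, 4 → ebx=220+4=224
sub edx, 2 → edx=4-2=2
cmp edx, 0  (cmp 2,0)
jg top: taken
mov ecx, [ebx] → ecx=M[224]=16
and ecx, 127 → ecx=16&127=16
add ecx, 8 → ecx=16+8=24
add ecx, 16 → ecx=24+16=40
add ebx, 4 → ebx=224+4=228
sub edx, 2 → edx=2-2=0
cmp edx, 0  (cmp 0,0)
jg top: not taken
halt.
Total executed instructions: 60.

60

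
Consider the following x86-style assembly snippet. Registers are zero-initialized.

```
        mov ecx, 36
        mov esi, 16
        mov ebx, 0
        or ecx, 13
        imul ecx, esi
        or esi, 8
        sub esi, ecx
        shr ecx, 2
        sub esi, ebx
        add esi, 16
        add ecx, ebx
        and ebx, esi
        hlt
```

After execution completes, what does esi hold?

ecx=36
esi=16
ebx=0
ecx=36|13=45
ecx=45*16=720
esi=16|8=24
esi=24-720=-696
ecx=720>>2=180
esi=(-696)-0=-696
esi=(-696)+16=-680
ecx=180+0=180
ebx=0&(-680)=0
halt.

-680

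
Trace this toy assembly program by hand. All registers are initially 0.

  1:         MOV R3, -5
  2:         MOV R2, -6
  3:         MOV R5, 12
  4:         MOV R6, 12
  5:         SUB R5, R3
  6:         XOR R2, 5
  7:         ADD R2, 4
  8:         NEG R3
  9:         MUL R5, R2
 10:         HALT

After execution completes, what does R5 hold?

51

after MOV R3, -5: R3=-5
after MOV R2, -6: R2=-6
after MOV R5, 12: R5=12
after MOV R6, 12: R6=12
after SUB R5, R3: R5=12-(-5)=17
after XOR R2, 5: R2=(-6)^5=-1
after ADD R2, 4: R2=(-1)+4=3
after NEG R3: R3=-(-5)=5
after MUL R5, R2: R5=17*3=51
halt.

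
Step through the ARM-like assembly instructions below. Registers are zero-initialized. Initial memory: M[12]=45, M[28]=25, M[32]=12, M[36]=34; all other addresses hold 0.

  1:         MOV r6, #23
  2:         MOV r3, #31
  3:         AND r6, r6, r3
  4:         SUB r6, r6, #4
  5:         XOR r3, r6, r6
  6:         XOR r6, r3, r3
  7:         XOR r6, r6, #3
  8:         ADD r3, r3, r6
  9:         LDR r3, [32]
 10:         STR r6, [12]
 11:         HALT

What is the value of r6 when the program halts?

after MOV r6, #23: r6=23
after MOV r3, #31: r3=31
after AND r6, r6, r3: r6=23&31=23
after SUB r6, r6, #4: r6=23-4=19
after XOR r3, r6, r6: r3=19^19=0
after XOR r6, r3, r3: r6=0^0=0
after XOR r6, r6, #3: r6=0^3=3
after ADD r3, r3, r6: r3=0+3=3
after LDR r3, [32]: r3=M[32]=12
STR r6, [12] → M[12]=3
halt.

3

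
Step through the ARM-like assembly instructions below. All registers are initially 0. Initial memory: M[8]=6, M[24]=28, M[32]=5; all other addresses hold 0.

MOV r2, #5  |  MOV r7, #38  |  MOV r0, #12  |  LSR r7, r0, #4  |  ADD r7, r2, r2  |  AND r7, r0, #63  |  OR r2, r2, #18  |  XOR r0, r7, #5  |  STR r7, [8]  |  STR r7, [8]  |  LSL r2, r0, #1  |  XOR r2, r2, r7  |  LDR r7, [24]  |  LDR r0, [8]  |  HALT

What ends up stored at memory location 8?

MOV r2, #5 → r2=5
MOV r7, #38 → r7=38
MOV r0, #12 → r0=12
LSR r7, r0, #4 → r7=12>>4=0
ADD r7, r2, r2 → r7=5+5=10
AND r7, r0, #63 → r7=12&63=12
OR r2, r2, #18 → r2=5|18=23
XOR r0, r7, #5 → r0=12^5=9
STR r7, [8] → M[8]=12
STR r7, [8] → M[8]=12
LSL r2, r0, #1 → r2=9<<1=18
XOR r2, r2, r7 → r2=18^12=30
LDR r7, [24] → r7=M[24]=28
LDR r0, [8] → r0=M[8]=12
halt.

12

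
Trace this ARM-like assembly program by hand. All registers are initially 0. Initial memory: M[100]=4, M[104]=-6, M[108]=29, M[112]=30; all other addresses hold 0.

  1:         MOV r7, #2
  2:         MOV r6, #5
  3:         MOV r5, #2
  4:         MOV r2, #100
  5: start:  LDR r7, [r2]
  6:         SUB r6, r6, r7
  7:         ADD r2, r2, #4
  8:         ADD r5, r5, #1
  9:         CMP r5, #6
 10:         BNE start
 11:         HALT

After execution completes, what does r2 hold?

116

MOV r7, #2 → r7=2
MOV r6, #5 → r6=5
MOV r5, #2 → r5=2
MOV r2, #100 → r2=100
LDR r7, [r2] → r7=M[100]=4
SUB r6, r6, r7 → r6=5-4=1
ADD r2, r2, #4 → r2=100+4=104
ADD r5, r5, #1 → r5=2+1=3
CMP r5, #6  (cmp 3,6)
BNE start: taken
LDR r7, [r2] → r7=M[104]=-6
SUB r6, r6, r7 → r6=1-(-6)=7
ADD r2, r2, #4 → r2=104+4=108
ADD r5, r5, #1 → r5=3+1=4
CMP r5, #6  (cmp 4,6)
BNE start: taken
LDR r7, [r2] → r7=M[108]=29
SUB r6, r6, r7 → r6=7-29=-22
ADD r2, r2, #4 → r2=108+4=112
ADD r5, r5, #1 → r5=4+1=5
CMP r5, #6  (cmp 5,6)
BNE start: taken
LDR r7, [r2] → r7=M[112]=30
SUB r6, r6, r7 → r6=(-22)-30=-52
ADD r2, r2, #4 → r2=112+4=116
ADD r5, r5, #1 → r5=5+1=6
CMP r5, #6  (cmp 6,6)
BNE start: not taken
halt.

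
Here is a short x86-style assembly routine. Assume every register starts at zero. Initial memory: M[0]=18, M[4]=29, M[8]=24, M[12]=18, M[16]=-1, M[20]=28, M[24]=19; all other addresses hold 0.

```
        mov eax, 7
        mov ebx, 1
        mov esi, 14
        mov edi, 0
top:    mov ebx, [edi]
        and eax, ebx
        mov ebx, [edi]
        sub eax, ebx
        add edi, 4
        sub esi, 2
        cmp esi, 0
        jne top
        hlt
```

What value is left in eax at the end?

after mov eax, 7: eax=7
after mov ebx, 1: ebx=1
after mov esi, 14: esi=14
after mov edi, 0: edi=0
after mov ebx, [edi]: ebx=M[0]=18
after and eax, ebx: eax=7&18=2
after mov ebx, [edi]: ebx=M[0]=18
after sub eax, ebx: eax=2-18=-16
after add edi, 4: edi=0+4=4
after sub esi, 2: esi=14-2=12
cmp esi, 0  (cmp 12,0)
jne top: taken
after mov ebx, [edi]: ebx=M[4]=29
after and eax, ebx: eax=(-16)&29=16
after mov ebx, [edi]: ebx=M[4]=29
after sub eax, ebx: eax=16-29=-13
after add edi, 4: edi=4+4=8
after sub esi, 2: esi=12-2=10
cmp esi, 0  (cmp 10,0)
jne top: taken
after mov ebx, [edi]: ebx=M[8]=24
after and eax, ebx: eax=(-13)&24=16
after mov ebx, [edi]: ebx=M[8]=24
after sub eax, ebx: eax=16-24=-8
after add edi, 4: edi=8+4=12
after sub esi, 2: esi=10-2=8
cmp esi, 0  (cmp 8,0)
jne top: taken
after mov ebx, [edi]: ebx=M[12]=18
after and eax, ebx: eax=(-8)&18=16
after mov ebx, [edi]: ebx=M[12]=18
after sub eax, ebx: eax=16-18=-2
after add edi, 4: edi=12+4=16
after sub esi, 2: esi=8-2=6
cmp esi, 0  (cmp 6,0)
jne top: taken
after mov ebx, [edi]: ebx=M[16]=-1
after and eax, ebx: eax=(-2)&(-1)=-2
after mov ebx, [edi]: ebx=M[16]=-1
after sub eax, ebx: eax=(-2)-(-1)=-1
after add edi, 4: edi=16+4=20
after sub esi, 2: esi=6-2=4
cmp esi, 0  (cmp 4,0)
jne top: taken
after mov ebx, [edi]: ebx=M[20]=28
after and eax, ebx: eax=(-1)&28=28
after mov ebx, [edi]: ebx=M[20]=28
after sub eax, ebx: eax=28-28=0
after add edi, 4: edi=20+4=24
after sub esi, 2: esi=4-2=2
cmp esi, 0  (cmp 2,0)
jne top: taken
after mov ebx, [edi]: ebx=M[24]=19
after and eax, ebx: eax=0&19=0
after mov ebx, [edi]: ebx=M[24]=19
after sub eax, ebx: eax=0-19=-19
after add edi, 4: edi=24+4=28
after sub esi, 2: esi=2-2=0
cmp esi, 0  (cmp 0,0)
jne top: not taken
halt.

-19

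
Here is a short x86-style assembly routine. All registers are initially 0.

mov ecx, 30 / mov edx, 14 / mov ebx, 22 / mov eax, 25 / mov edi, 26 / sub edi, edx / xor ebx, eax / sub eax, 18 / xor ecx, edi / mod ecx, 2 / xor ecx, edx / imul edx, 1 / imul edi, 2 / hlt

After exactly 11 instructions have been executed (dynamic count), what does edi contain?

after mov ecx, 30: ecx=30
after mov edx, 14: edx=14
after mov ebx, 22: ebx=22
after mov eax, 25: eax=25
after mov edi, 26: edi=26
after sub edi, edx: edi=26-14=12
after xor ebx, eax: ebx=22^25=15
after sub eax, 18: eax=25-18=7
after xor ecx, edi: ecx=30^12=18
after mod ecx, 2: ecx=18%2=0
after xor ecx, edx: ecx=0^14=14
After step 11: edi = 12.

12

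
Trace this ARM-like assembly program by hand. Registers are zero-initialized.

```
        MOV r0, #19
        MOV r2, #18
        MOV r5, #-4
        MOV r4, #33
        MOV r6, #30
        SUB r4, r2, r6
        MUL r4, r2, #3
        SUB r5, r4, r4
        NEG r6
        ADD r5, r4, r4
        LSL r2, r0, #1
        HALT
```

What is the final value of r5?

after MOV r0, #19: r0=19
after MOV r2, #18: r2=18
after MOV r5, #-4: r5=-4
after MOV r4, #33: r4=33
after MOV r6, #30: r6=30
after SUB r4, r2, r6: r4=18-30=-12
after MUL r4, r2, #3: r4=18*3=54
after SUB r5, r4, r4: r5=54-54=0
after NEG r6: r6=-(30)=-30
after ADD r5, r4, r4: r5=54+54=108
after LSL r2, r0, #1: r2=19<<1=38
halt.

108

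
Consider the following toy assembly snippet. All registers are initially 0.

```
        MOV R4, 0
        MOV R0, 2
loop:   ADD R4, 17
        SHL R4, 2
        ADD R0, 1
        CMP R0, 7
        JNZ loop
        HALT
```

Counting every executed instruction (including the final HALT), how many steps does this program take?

28

R4=0
R0=2
R4=0+17=17
R4=17<<2=68
R0=2+1=3
CMP R0, 7  (cmp 3,7)
JNZ loop: taken
R4=68+17=85
R4=85<<2=340
R0=3+1=4
CMP R0, 7  (cmp 4,7)
JNZ loop: taken
R4=340+17=357
R4=357<<2=1428
R0=4+1=5
CMP R0, 7  (cmp 5,7)
JNZ loop: taken
R4=1428+17=1445
R4=1445<<2=5780
R0=5+1=6
CMP R0, 7  (cmp 6,7)
JNZ loop: taken
R4=5780+17=5797
R4=5797<<2=23188
R0=6+1=7
CMP R0, 7  (cmp 7,7)
JNZ loop: not taken
halt.
Total executed instructions: 28.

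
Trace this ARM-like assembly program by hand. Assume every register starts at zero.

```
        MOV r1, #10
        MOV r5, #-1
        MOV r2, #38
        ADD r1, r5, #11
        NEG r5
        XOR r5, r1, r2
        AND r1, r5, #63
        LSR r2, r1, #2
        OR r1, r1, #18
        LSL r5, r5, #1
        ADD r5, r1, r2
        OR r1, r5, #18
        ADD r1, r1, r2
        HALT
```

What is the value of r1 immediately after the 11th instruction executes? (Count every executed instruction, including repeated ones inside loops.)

62

r1=10
r5=-1
r2=38
r1=(-1)+11=10
r5=-(-1)=1
r5=10^38=44
r1=44&63=44
r2=44>>2=11
r1=44|18=62
r5=44<<1=88
r5=62+11=73
After step 11: r1 = 62.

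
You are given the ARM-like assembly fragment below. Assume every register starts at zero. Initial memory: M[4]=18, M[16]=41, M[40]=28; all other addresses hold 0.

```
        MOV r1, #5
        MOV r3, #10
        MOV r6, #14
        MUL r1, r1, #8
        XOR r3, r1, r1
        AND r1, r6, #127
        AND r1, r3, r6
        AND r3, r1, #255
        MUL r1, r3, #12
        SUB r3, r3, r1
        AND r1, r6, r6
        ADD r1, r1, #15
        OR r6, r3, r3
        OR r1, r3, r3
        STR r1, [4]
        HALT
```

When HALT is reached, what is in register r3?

MOV r1, #5 → r1=5
MOV r3, #10 → r3=10
MOV r6, #14 → r6=14
MUL r1, r1, #8 → r1=5*8=40
XOR r3, r1, r1 → r3=40^40=0
AND r1, r6, #127 → r1=14&127=14
AND r1, r3, r6 → r1=0&14=0
AND r3, r1, #255 → r3=0&255=0
MUL r1, r3, #12 → r1=0*12=0
SUB r3, r3, r1 → r3=0-0=0
AND r1, r6, r6 → r1=14&14=14
ADD r1, r1, #15 → r1=14+15=29
OR r6, r3, r3 → r6=0|0=0
OR r1, r3, r3 → r1=0|0=0
STR r1, [4] → M[4]=0
halt.

0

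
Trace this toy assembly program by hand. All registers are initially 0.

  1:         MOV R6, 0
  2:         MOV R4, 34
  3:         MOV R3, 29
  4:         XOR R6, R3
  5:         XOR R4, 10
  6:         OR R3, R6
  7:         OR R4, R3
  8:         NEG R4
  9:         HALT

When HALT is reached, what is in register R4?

MOV R6, 0 → R6=0
MOV R4, 34 → R4=34
MOV R3, 29 → R3=29
XOR R6, R3 → R6=0^29=29
XOR R4, 10 → R4=34^10=40
OR R3, R6 → R3=29|29=29
OR R4, R3 → R4=40|29=61
NEG R4 → R4=-(61)=-61
halt.

-61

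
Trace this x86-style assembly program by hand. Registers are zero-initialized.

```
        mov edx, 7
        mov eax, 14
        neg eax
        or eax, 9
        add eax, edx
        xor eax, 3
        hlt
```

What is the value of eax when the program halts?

1

after mov edx, 7: edx=7
after mov eax, 14: eax=14
after neg eax: eax=-(14)=-14
after or eax, 9: eax=(-14)|9=-5
after add eax, edx: eax=(-5)+7=2
after xor eax, 3: eax=2^3=1
halt.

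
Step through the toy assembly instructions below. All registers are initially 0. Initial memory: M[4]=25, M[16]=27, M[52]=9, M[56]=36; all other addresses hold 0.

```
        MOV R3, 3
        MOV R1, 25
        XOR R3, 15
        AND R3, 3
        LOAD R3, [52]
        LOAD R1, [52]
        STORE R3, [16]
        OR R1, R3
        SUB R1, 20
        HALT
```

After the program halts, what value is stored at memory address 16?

MOV R3, 3 → R3=3
MOV R1, 25 → R1=25
XOR R3, 15 → R3=3^15=12
AND R3, 3 → R3=12&3=0
LOAD R3, [52] → R3=M[52]=9
LOAD R1, [52] → R1=M[52]=9
STORE R3, [16] → M[16]=9
OR R1, R3 → R1=9|9=9
SUB R1, 20 → R1=9-20=-11
halt.

9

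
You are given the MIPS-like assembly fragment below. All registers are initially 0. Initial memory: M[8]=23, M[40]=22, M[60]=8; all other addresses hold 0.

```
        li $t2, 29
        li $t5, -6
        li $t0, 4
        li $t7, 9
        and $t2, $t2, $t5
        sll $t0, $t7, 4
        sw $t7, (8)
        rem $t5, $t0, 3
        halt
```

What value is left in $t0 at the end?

after li $t2, 29: $t2=29
after li $t5, -6: $t5=-6
after li $t0, 4: $t0=4
after li $t7, 9: $t7=9
after and $t2, $t2, $t5: $t2=29&(-6)=24
after sll $t0, $t7, 4: $t0=9<<4=144
sw $t7, (8) → M[8]=9
after rem $t5, $t0, 3: $t5=144%3=0
halt.

144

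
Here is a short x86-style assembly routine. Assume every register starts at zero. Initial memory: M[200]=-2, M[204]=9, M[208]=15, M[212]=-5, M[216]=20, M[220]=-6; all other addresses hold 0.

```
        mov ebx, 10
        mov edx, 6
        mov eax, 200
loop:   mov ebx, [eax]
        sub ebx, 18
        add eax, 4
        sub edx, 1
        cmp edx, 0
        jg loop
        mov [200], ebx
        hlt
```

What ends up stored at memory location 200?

-24

after mov ebx, 10: ebx=10
after mov edx, 6: edx=6
after mov eax, 200: eax=200
after mov ebx, [eax]: ebx=M[200]=-2
after sub ebx, 18: ebx=(-2)-18=-20
after add eax, 4: eax=200+4=204
after sub edx, 1: edx=6-1=5
cmp edx, 0  (cmp 5,0)
jg loop: taken
after mov ebx, [eax]: ebx=M[204]=9
after sub ebx, 18: ebx=9-18=-9
after add eax, 4: eax=204+4=208
after sub edx, 1: edx=5-1=4
cmp edx, 0  (cmp 4,0)
jg loop: taken
after mov ebx, [eax]: ebx=M[208]=15
after sub ebx, 18: ebx=15-18=-3
after add eax, 4: eax=208+4=212
after sub edx, 1: edx=4-1=3
cmp edx, 0  (cmp 3,0)
jg loop: taken
after mov ebx, [eax]: ebx=M[212]=-5
after sub ebx, 18: ebx=(-5)-18=-23
after add eax, 4: eax=212+4=216
after sub edx, 1: edx=3-1=2
cmp edx, 0  (cmp 2,0)
jg loop: taken
after mov ebx, [eax]: ebx=M[216]=20
after sub ebx, 18: ebx=20-18=2
after add eax, 4: eax=216+4=220
after sub edx, 1: edx=2-1=1
cmp edx, 0  (cmp 1,0)
jg loop: taken
after mov ebx, [eax]: ebx=M[220]=-6
after sub ebx, 18: ebx=(-6)-18=-24
after add eax, 4: eax=220+4=224
after sub edx, 1: edx=1-1=0
cmp edx, 0  (cmp 0,0)
jg loop: not taken
mov [200], ebx → M[200]=-24
halt.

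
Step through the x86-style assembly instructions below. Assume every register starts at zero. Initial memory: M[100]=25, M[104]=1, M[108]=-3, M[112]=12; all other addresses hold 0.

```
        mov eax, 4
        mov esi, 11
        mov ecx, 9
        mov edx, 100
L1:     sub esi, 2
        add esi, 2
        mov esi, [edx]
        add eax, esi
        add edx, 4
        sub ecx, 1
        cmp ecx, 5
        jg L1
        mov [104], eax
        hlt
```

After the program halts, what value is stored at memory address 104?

after mov eax, 4: eax=4
after mov esi, 11: esi=11
after mov ecx, 9: ecx=9
after mov edx, 100: edx=100
after sub esi, 2: esi=11-2=9
after add esi, 2: esi=9+2=11
after mov esi, [edx]: esi=M[100]=25
after add eax, esi: eax=4+25=29
after add edx, 4: edx=100+4=104
after sub ecx, 1: ecx=9-1=8
cmp ecx, 5  (cmp 8,5)
jg L1: taken
after sub esi, 2: esi=25-2=23
after add esi, 2: esi=23+2=25
after mov esi, [edx]: esi=M[104]=1
after add eax, esi: eax=29+1=30
after add edx, 4: edx=104+4=108
after sub ecx, 1: ecx=8-1=7
cmp ecx, 5  (cmp 7,5)
jg L1: taken
after sub esi, 2: esi=1-2=-1
after add esi, 2: esi=(-1)+2=1
after mov esi, [edx]: esi=M[108]=-3
after add eax, esi: eax=30+(-3)=27
after add edx, 4: edx=108+4=112
after sub ecx, 1: ecx=7-1=6
cmp ecx, 5  (cmp 6,5)
jg L1: taken
after sub esi, 2: esi=(-3)-2=-5
after add esi, 2: esi=(-5)+2=-3
after mov esi, [edx]: esi=M[112]=12
after add eax, esi: eax=27+12=39
after add edx, 4: edx=112+4=116
after sub ecx, 1: ecx=6-1=5
cmp ecx, 5  (cmp 5,5)
jg L1: not taken
mov [104], eax → M[104]=39
halt.

39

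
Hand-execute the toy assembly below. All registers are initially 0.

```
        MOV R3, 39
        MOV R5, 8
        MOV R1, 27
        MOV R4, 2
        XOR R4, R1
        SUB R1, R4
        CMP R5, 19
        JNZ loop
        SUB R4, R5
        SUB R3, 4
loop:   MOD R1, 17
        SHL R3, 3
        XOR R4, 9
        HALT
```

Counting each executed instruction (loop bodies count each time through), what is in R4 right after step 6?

MOV R3, 39 → R3=39
MOV R5, 8 → R5=8
MOV R1, 27 → R1=27
MOV R4, 2 → R4=2
XOR R4, R1 → R4=2^27=25
SUB R1, R4 → R1=27-25=2
After step 6: R4 = 25.

25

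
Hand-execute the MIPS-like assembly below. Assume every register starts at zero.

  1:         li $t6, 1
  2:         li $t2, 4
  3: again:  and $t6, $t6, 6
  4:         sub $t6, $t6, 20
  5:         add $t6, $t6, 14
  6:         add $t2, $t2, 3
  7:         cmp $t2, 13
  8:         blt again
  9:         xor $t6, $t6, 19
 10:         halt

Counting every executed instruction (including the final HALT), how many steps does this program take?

22

li $t6, 1 → $t6=1
li $t2, 4 → $t2=4
and $t6, $t6, 6 → $t6=1&6=0
sub $t6, $t6, 20 → $t6=0-20=-20
add $t6, $t6, 14 → $t6=(-20)+14=-6
add $t2, $t2, 3 → $t2=4+3=7
cmp $t2, 13  (cmp 7,13)
blt again: taken
and $t6, $t6, 6 → $t6=(-6)&6=2
sub $t6, $t6, 20 → $t6=2-20=-18
add $t6, $t6, 14 → $t6=(-18)+14=-4
add $t2, $t2, 3 → $t2=7+3=10
cmp $t2, 13  (cmp 10,13)
blt again: taken
and $t6, $t6, 6 → $t6=(-4)&6=4
sub $t6, $t6, 20 → $t6=4-20=-16
add $t6, $t6, 14 → $t6=(-16)+14=-2
add $t2, $t2, 3 → $t2=10+3=13
cmp $t2, 13  (cmp 13,13)
blt again: not taken
xor $t6, $t6, 19 → $t6=(-2)^19=-19
halt.
Total executed instructions: 22.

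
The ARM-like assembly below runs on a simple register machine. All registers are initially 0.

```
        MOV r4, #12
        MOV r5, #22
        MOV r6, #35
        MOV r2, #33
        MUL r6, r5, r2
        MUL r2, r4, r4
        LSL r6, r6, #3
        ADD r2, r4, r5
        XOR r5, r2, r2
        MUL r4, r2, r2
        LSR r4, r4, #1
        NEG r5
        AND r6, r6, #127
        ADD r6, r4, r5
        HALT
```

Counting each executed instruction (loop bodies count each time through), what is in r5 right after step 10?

after MOV r4, #12: r4=12
after MOV r5, #22: r5=22
after MOV r6, #35: r6=35
after MOV r2, #33: r2=33
after MUL r6, r5, r2: r6=22*33=726
after MUL r2, r4, r4: r2=12*12=144
after LSL r6, r6, #3: r6=726<<3=5808
after ADD r2, r4, r5: r2=12+22=34
after XOR r5, r2, r2: r5=34^34=0
after MUL r4, r2, r2: r4=34*34=1156
After step 10: r5 = 0.

0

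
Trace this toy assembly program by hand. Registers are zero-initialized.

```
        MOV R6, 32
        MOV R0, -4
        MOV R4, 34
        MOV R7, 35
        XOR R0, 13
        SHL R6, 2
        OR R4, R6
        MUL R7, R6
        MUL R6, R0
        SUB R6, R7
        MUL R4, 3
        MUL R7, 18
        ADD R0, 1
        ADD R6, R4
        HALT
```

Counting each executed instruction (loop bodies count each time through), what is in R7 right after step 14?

MOV R6, 32 → R6=32
MOV R0, -4 → R0=-4
MOV R4, 34 → R4=34
MOV R7, 35 → R7=35
XOR R0, 13 → R0=(-4)^13=-15
SHL R6, 2 → R6=32<<2=128
OR R4, R6 → R4=34|128=162
MUL R7, R6 → R7=35*128=4480
MUL R6, R0 → R6=128*(-15)=-1920
SUB R6, R7 → R6=(-1920)-4480=-6400
MUL R4, 3 → R4=162*3=486
MUL R7, 18 → R7=4480*18=80640
ADD R0, 1 → R0=(-15)+1=-14
ADD R6, R4 → R6=(-6400)+486=-5914
After step 14: R7 = 80640.

80640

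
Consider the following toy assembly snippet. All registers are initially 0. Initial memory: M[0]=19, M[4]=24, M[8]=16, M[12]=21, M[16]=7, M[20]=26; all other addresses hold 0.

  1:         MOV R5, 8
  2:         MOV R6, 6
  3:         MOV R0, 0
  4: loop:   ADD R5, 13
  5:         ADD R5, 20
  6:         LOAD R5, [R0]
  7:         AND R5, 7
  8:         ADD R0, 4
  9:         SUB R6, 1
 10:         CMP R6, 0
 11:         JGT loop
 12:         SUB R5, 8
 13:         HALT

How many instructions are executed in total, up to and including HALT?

53

MOV R5, 8 → R5=8
MOV R6, 6 → R6=6
MOV R0, 0 → R0=0
ADD R5, 13 → R5=8+13=21
ADD R5, 20 → R5=21+20=41
LOAD R5, [R0] → R5=M[0]=19
AND R5, 7 → R5=19&7=3
ADD R0, 4 → R0=0+4=4
SUB R6, 1 → R6=6-1=5
CMP R6, 0  (cmp 5,0)
JGT loop: taken
ADD R5, 13 → R5=3+13=16
ADD R5, 20 → R5=16+20=36
LOAD R5, [R0] → R5=M[4]=24
AND R5, 7 → R5=24&7=0
ADD R0, 4 → R0=4+4=8
SUB R6, 1 → R6=5-1=4
CMP R6, 0  (cmp 4,0)
JGT loop: taken
ADD R5, 13 → R5=0+13=13
ADD R5, 20 → R5=13+20=33
LOAD R5, [R0] → R5=M[8]=16
AND R5, 7 → R5=16&7=0
ADD R0, 4 → R0=8+4=12
SUB R6, 1 → R6=4-1=3
CMP R6, 0  (cmp 3,0)
JGT loop: taken
ADD R5, 13 → R5=0+13=13
ADD R5, 20 → R5=13+20=33
LOAD R5, [R0] → R5=M[12]=21
AND R5, 7 → R5=21&7=5
ADD R0, 4 → R0=12+4=16
SUB R6, 1 → R6=3-1=2
CMP R6, 0  (cmp 2,0)
JGT loop: taken
ADD R5, 13 → R5=5+13=18
ADD R5, 20 → R5=18+20=38
LOAD R5, [R0] → R5=M[16]=7
AND R5, 7 → R5=7&7=7
ADD R0, 4 → R0=16+4=20
SUB R6, 1 → R6=2-1=1
CMP R6, 0  (cmp 1,0)
JGT loop: taken
ADD R5, 13 → R5=7+13=20
ADD R5, 20 → R5=20+20=40
LOAD R5, [R0] → R5=M[20]=26
AND R5, 7 → R5=26&7=2
ADD R0, 4 → R0=20+4=24
SUB R6, 1 → R6=1-1=0
CMP R6, 0  (cmp 0,0)
JGT loop: not taken
SUB R5, 8 → R5=2-8=-6
halt.
Total executed instructions: 53.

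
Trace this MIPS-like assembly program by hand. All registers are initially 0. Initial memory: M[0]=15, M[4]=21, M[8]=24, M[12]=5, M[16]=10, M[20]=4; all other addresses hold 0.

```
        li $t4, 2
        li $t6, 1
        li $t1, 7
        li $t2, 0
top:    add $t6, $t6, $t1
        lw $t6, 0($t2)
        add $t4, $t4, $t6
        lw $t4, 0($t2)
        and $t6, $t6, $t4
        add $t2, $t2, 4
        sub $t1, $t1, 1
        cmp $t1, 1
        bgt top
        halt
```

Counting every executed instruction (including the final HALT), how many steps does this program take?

after li $t4, 2: $t4=2
after li $t6, 1: $t6=1
after li $t1, 7: $t1=7
after li $t2, 0: $t2=0
after add $t6, $t6, $t1: $t6=1+7=8
after lw $t6, 0($t2): $t6=M[0]=15
after add $t4, $t4, $t6: $t4=2+15=17
after lw $t4, 0($t2): $t4=M[0]=15
after and $t6, $t6, $t4: $t6=15&15=15
after add $t2, $t2, 4: $t2=0+4=4
after sub $t1, $t1, 1: $t1=7-1=6
cmp $t1, 1  (cmp 6,1)
bgt top: taken
after add $t6, $t6, $t1: $t6=15+6=21
after lw $t6, 0($t2): $t6=M[4]=21
after add $t4, $t4, $t6: $t4=15+21=36
after lw $t4, 0($t2): $t4=M[4]=21
after and $t6, $t6, $t4: $t6=21&21=21
after add $t2, $t2, 4: $t2=4+4=8
after sub $t1, $t1, 1: $t1=6-1=5
cmp $t1, 1  (cmp 5,1)
bgt top: taken
after add $t6, $t6, $t1: $t6=21+5=26
after lw $t6, 0($t2): $t6=M[8]=24
after add $t4, $t4, $t6: $t4=21+24=45
after lw $t4, 0($t2): $t4=M[8]=24
after and $t6, $t6, $t4: $t6=24&24=24
after add $t2, $t2, 4: $t2=8+4=12
after sub $t1, $t1, 1: $t1=5-1=4
cmp $t1, 1  (cmp 4,1)
bgt top: taken
after add $t6, $t6, $t1: $t6=24+4=28
after lw $t6, 0($t2): $t6=M[12]=5
after add $t4, $t4, $t6: $t4=24+5=29
after lw $t4, 0($t2): $t4=M[12]=5
after and $t6, $t6, $t4: $t6=5&5=5
after add $t2, $t2, 4: $t2=12+4=16
after sub $t1, $t1, 1: $t1=4-1=3
cmp $t1, 1  (cmp 3,1)
bgt top: taken
after add $t6, $t6, $t1: $t6=5+3=8
after lw $t6, 0($t2): $t6=M[16]=10
after add $t4, $t4, $t6: $t4=5+10=15
after lw $t4, 0($t2): $t4=M[16]=10
after and $t6, $t6, $t4: $t6=10&10=10
after add $t2, $t2, 4: $t2=16+4=20
after sub $t1, $t1, 1: $t1=3-1=2
cmp $t1, 1  (cmp 2,1)
bgt top: taken
after add $t6, $t6, $t1: $t6=10+2=12
after lw $t6, 0($t2): $t6=M[20]=4
after add $t4, $t4, $t6: $t4=10+4=14
after lw $t4, 0($t2): $t4=M[20]=4
after and $t6, $t6, $t4: $t6=4&4=4
after add $t2, $t2, 4: $t2=20+4=24
after sub $t1, $t1, 1: $t1=2-1=1
cmp $t1, 1  (cmp 1,1)
bgt top: not taken
halt.
Total executed instructions: 59.

59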